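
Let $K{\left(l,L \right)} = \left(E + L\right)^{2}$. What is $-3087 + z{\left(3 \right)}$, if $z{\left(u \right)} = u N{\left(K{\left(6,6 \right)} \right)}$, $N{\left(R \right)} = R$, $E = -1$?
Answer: $-3012$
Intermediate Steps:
$K{\left(l,L \right)} = \left(-1 + L\right)^{2}$
$z{\left(u \right)} = 25 u$ ($z{\left(u \right)} = u \left(-1 + 6\right)^{2} = u 5^{2} = u 25 = 25 u$)
$-3087 + z{\left(3 \right)} = -3087 + 25 \cdot 3 = -3087 + 75 = -3012$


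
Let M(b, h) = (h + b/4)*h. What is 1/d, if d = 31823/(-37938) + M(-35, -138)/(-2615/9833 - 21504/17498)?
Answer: -106063968453/1436961532797352 ≈ -7.3811e-5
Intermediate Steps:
M(b, h) = h*(h + b/4) (M(b, h) = (h + b*(1/4))*h = (h + b/4)*h = h*(h + b/4))
d = -1436961532797352/106063968453 (d = 31823/(-37938) + ((1/4)*(-138)*(-35 + 4*(-138)))/(-2615/9833 - 21504/17498) = 31823*(-1/37938) + ((1/4)*(-138)*(-35 - 552))/(-2615*1/9833 - 21504*1/17498) = -31823/37938 + ((1/4)*(-138)*(-587))/(-2615/9833 - 10752/8749) = -31823/37938 + 40503/(2*(-128603051/86028917)) = -31823/37938 + (40503/2)*(-86028917/128603051) = -31823/37938 - 151496922837/11182874 = -1436961532797352/106063968453 ≈ -13548.)
1/d = 1/(-1436961532797352/106063968453) = -106063968453/1436961532797352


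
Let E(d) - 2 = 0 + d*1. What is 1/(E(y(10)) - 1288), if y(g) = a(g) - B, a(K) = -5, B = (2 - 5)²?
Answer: -1/1300 ≈ -0.00076923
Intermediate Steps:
B = 9 (B = (-3)² = 9)
y(g) = -14 (y(g) = -5 - 1*9 = -5 - 9 = -14)
E(d) = 2 + d (E(d) = 2 + (0 + d*1) = 2 + (0 + d) = 2 + d)
1/(E(y(10)) - 1288) = 1/((2 - 14) - 1288) = 1/(-12 - 1288) = 1/(-1300) = -1/1300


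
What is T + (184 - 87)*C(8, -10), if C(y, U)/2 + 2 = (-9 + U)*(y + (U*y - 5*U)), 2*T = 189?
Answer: 161597/2 ≈ 80799.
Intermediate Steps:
T = 189/2 (T = (½)*189 = 189/2 ≈ 94.500)
C(y, U) = -4 + 2*(-9 + U)*(y - 5*U + U*y) (C(y, U) = -4 + 2*((-9 + U)*(y + (U*y - 5*U))) = -4 + 2*((-9 + U)*(y + (-5*U + U*y))) = -4 + 2*((-9 + U)*(y - 5*U + U*y)) = -4 + 2*(-9 + U)*(y - 5*U + U*y))
T + (184 - 87)*C(8, -10) = 189/2 + (184 - 87)*(-4 - 18*8 - 10*(-10)² + 90*(-10) - 16*(-10)*8 + 2*8*(-10)²) = 189/2 + 97*(-4 - 144 - 10*100 - 900 + 1280 + 2*8*100) = 189/2 + 97*(-4 - 144 - 1000 - 900 + 1280 + 1600) = 189/2 + 97*832 = 189/2 + 80704 = 161597/2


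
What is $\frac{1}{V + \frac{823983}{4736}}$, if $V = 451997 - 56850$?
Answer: $\frac{4736}{1872240175} \approx 2.5296 \cdot 10^{-6}$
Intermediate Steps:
$V = 395147$
$\frac{1}{V + \frac{823983}{4736}} = \frac{1}{395147 + \frac{823983}{4736}} = \frac{1}{\frac{1872240175}{4736}} = \frac{4736}{1872240175}$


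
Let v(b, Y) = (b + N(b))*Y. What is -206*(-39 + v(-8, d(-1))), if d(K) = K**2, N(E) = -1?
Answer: 9888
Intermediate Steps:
v(b, Y) = Y*(-1 + b) (v(b, Y) = (b - 1)*Y = (-1 + b)*Y = Y*(-1 + b))
-206*(-39 + v(-8, d(-1))) = -206*(-39 + (-1)**2*(-1 - 8)) = -206*(-39 + 1*(-9)) = -206*(-39 - 9) = -206*(-48) = 9888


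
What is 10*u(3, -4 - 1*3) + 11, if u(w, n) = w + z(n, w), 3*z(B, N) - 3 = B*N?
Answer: -19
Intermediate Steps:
z(B, N) = 1 + B*N/3 (z(B, N) = 1 + (B*N)/3 = 1 + B*N/3)
u(w, n) = 1 + w + n*w/3 (u(w, n) = w + (1 + n*w/3) = 1 + w + n*w/3)
10*u(3, -4 - 1*3) + 11 = 10*(1 + 3 + (⅓)*(-4 - 1*3)*3) + 11 = 10*(1 + 3 + (⅓)*(-4 - 3)*3) + 11 = 10*(1 + 3 + (⅓)*(-7)*3) + 11 = 10*(1 + 3 - 7) + 11 = 10*(-3) + 11 = -30 + 11 = -19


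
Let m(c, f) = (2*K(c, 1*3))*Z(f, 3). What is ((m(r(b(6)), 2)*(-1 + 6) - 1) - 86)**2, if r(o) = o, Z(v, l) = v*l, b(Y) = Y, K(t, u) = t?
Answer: 74529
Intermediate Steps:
Z(v, l) = l*v
m(c, f) = 6*c*f (m(c, f) = (2*c)*(3*f) = 6*c*f)
((m(r(b(6)), 2)*(-1 + 6) - 1) - 86)**2 = (((6*6*2)*(-1 + 6) - 1) - 86)**2 = ((72*5 - 1) - 86)**2 = ((360 - 1) - 86)**2 = (359 - 86)**2 = 273**2 = 74529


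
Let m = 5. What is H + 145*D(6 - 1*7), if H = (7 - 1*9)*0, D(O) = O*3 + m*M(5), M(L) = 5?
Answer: 3190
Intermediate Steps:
D(O) = 25 + 3*O (D(O) = O*3 + 5*5 = 3*O + 25 = 25 + 3*O)
H = 0 (H = (7 - 9)*0 = -2*0 = 0)
H + 145*D(6 - 1*7) = 0 + 145*(25 + 3*(6 - 1*7)) = 0 + 145*(25 + 3*(6 - 7)) = 0 + 145*(25 + 3*(-1)) = 0 + 145*(25 - 3) = 0 + 145*22 = 0 + 3190 = 3190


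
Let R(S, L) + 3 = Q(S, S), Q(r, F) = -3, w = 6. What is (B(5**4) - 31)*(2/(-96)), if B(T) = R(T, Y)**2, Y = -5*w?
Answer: -5/48 ≈ -0.10417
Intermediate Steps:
Y = -30 (Y = -5*6 = -30)
R(S, L) = -6 (R(S, L) = -3 - 3 = -6)
B(T) = 36 (B(T) = (-6)**2 = 36)
(B(5**4) - 31)*(2/(-96)) = (36 - 31)*(2/(-96)) = 5*(2*(-1/96)) = 5*(-1/48) = -5/48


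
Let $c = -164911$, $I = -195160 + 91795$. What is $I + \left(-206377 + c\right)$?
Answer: $-474653$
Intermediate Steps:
$I = -103365$
$I + \left(-206377 + c\right) = -103365 - 371288 = -474653$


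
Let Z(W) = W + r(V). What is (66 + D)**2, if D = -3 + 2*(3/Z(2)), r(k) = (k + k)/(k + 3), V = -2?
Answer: 3600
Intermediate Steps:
r(k) = 2*k/(3 + k) (r(k) = (2*k)/(3 + k) = 2*k/(3 + k))
Z(W) = -4 + W (Z(W) = W + 2*(-2)/(3 - 2) = W + 2*(-2)/1 = W + 2*(-2)*1 = W - 4 = -4 + W)
D = -6 (D = -3 + 2*(3/(-4 + 2)) = -3 + 2*(3/(-2)) = -3 + 2*(3*(-1/2)) = -3 + 2*(-3/2) = -3 - 3 = -6)
(66 + D)**2 = (66 - 6)**2 = 60**2 = 3600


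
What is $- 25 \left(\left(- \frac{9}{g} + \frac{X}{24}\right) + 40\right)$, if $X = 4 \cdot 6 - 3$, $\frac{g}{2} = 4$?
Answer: $- \frac{3975}{4} \approx -993.75$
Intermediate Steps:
$g = 8$ ($g = 2 \cdot 4 = 8$)
$X = 21$ ($X = 24 - 3 = 21$)
$- 25 \left(\left(- \frac{9}{g} + \frac{X}{24}\right) + 40\right) = - 25 \left(\left(- \frac{9}{8} + \frac{21}{24}\right) + 40\right) = - 25 \left(\left(\left(-9\right) \frac{1}{8} + 21 \cdot \frac{1}{24}\right) + 40\right) = - 25 \left(\left(- \frac{9}{8} + \frac{7}{8}\right) + 40\right) = - 25 \left(- \frac{1}{4} + 40\right) = \left(-25\right) \frac{159}{4} = - \frac{3975}{4}$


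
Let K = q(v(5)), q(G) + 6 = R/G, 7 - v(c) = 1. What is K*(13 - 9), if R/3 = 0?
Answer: -24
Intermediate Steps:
R = 0 (R = 3*0 = 0)
v(c) = 6 (v(c) = 7 - 1*1 = 7 - 1 = 6)
q(G) = -6 (q(G) = -6 + 0/G = -6 + 0 = -6)
K = -6
K*(13 - 9) = -6*(13 - 9) = -6*4 = -24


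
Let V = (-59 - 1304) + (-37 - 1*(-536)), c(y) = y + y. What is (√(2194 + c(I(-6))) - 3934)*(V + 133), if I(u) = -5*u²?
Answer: 2875754 - 731*√1834 ≈ 2.8444e+6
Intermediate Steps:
c(y) = 2*y
V = -864 (V = -1363 + (-37 + 536) = -1363 + 499 = -864)
(√(2194 + c(I(-6))) - 3934)*(V + 133) = (√(2194 + 2*(-5*(-6)²)) - 3934)*(-864 + 133) = (√(2194 + 2*(-5*36)) - 3934)*(-731) = (√(2194 + 2*(-180)) - 3934)*(-731) = (√(2194 - 360) - 3934)*(-731) = (√1834 - 3934)*(-731) = (-3934 + √1834)*(-731) = 2875754 - 731*√1834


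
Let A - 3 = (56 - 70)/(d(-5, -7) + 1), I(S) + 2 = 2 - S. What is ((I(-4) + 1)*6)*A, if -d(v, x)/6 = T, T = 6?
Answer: 102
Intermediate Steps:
d(v, x) = -36 (d(v, x) = -6*6 = -36)
I(S) = -S (I(S) = -2 + (2 - S) = -S)
A = 17/5 (A = 3 + (56 - 70)/(-36 + 1) = 3 - 14/(-35) = 3 - 14*(-1/35) = 3 + 2/5 = 17/5 ≈ 3.4000)
((I(-4) + 1)*6)*A = ((-1*(-4) + 1)*6)*(17/5) = ((4 + 1)*6)*(17/5) = (5*6)*(17/5) = 30*(17/5) = 102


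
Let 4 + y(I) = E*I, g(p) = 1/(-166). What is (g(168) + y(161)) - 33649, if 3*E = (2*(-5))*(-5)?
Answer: -15422897/498 ≈ -30970.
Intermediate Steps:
g(p) = -1/166
E = 50/3 (E = ((2*(-5))*(-5))/3 = (-10*(-5))/3 = (⅓)*50 = 50/3 ≈ 16.667)
y(I) = -4 + 50*I/3
(g(168) + y(161)) - 33649 = (-1/166 + (-4 + (50/3)*161)) - 33649 = (-1/166 + (-4 + 8050/3)) - 33649 = (-1/166 + 8038/3) - 33649 = 1334305/498 - 33649 = -15422897/498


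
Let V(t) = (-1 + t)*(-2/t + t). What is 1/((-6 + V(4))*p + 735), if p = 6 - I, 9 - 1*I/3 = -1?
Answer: 1/627 ≈ 0.0015949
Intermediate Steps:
I = 30 (I = 27 - 3*(-1) = 27 + 3 = 30)
p = -24 (p = 6 - 1*30 = 6 - 30 = -24)
V(t) = (-1 + t)*(t - 2/t)
1/((-6 + V(4))*p + 735) = 1/((-6 + (-2 + 4**2 - 1*4 + 2/4))*(-24) + 735) = 1/((-6 + (-2 + 16 - 4 + 2*(1/4)))*(-24) + 735) = 1/((-6 + (-2 + 16 - 4 + 1/2))*(-24) + 735) = 1/((-6 + 21/2)*(-24) + 735) = 1/((9/2)*(-24) + 735) = 1/(-108 + 735) = 1/627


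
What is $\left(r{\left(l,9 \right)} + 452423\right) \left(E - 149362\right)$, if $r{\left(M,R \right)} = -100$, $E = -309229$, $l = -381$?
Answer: $-207431256893$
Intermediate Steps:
$\left(r{\left(l,9 \right)} + 452423\right) \left(E - 149362\right) = \left(-100 + 452423\right) \left(-309229 - 149362\right) = 452323 \left(-458591\right) = -207431256893$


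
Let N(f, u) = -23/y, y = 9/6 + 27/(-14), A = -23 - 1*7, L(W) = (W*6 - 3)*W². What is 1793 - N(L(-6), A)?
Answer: 5218/3 ≈ 1739.3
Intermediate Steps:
L(W) = W²*(-3 + 6*W) (L(W) = (6*W - 3)*W² = (-3 + 6*W)*W² = W²*(-3 + 6*W))
A = -30 (A = -23 - 7 = -30)
y = -3/7 (y = 9*(⅙) + 27*(-1/14) = 3/2 - 27/14 = -3/7 ≈ -0.42857)
N(f, u) = 161/3 (N(f, u) = -23/(-3/7) = -23*(-7/3) = 161/3)
1793 - N(L(-6), A) = 1793 - 1*161/3 = 1793 - 161/3 = 5218/3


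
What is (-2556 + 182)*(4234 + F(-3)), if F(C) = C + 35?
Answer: -10127484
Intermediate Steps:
F(C) = 35 + C
(-2556 + 182)*(4234 + F(-3)) = (-2556 + 182)*(4234 + (35 - 3)) = -2374*(4234 + 32) = -2374*4266 = -10127484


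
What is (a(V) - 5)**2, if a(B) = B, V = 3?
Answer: 4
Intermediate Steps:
(a(V) - 5)**2 = (3 - 5)**2 = (-2)**2 = 4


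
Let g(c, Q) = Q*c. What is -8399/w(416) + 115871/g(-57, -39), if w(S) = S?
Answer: 2271643/71136 ≈ 31.934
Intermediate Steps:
-8399/w(416) + 115871/g(-57, -39) = -8399/416 + 115871/((-39*(-57))) = -8399*1/416 + 115871/2223 = -8399/416 + 115871*(1/2223) = -8399/416 + 115871/2223 = 2271643/71136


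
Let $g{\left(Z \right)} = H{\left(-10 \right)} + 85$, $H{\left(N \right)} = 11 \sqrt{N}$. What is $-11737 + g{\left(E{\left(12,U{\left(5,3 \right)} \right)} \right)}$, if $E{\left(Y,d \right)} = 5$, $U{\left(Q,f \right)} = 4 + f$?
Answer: $-11652 + 11 i \sqrt{10} \approx -11652.0 + 34.785 i$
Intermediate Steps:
$g{\left(Z \right)} = 85 + 11 i \sqrt{10}$ ($g{\left(Z \right)} = 11 \sqrt{-10} + 85 = 11 i \sqrt{10} + 85 = 85 + 11 i \sqrt{10}$)
$-11737 + g{\left(E{\left(12,U{\left(5,3 \right)} \right)} \right)} = -11737 + \left(85 + 11 i \sqrt{10}\right) = -11652 + 11 i \sqrt{10}$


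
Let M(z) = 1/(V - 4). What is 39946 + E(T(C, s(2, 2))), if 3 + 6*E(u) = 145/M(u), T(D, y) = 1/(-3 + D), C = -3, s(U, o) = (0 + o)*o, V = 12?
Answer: 240833/6 ≈ 40139.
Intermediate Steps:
s(U, o) = o² (s(U, o) = o*o = o²)
M(z) = ⅛ (M(z) = 1/(12 - 4) = 1/8 = ⅛)
E(u) = 1157/6 (E(u) = -½ + (145/(⅛))/6 = -½ + (145*8)/6 = -½ + (⅙)*1160 = -½ + 580/3 = 1157/6)
39946 + E(T(C, s(2, 2))) = 39946 + 1157/6 = 240833/6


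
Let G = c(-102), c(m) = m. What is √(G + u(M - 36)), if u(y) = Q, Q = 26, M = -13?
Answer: 2*I*√19 ≈ 8.7178*I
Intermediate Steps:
u(y) = 26
G = -102
√(G + u(M - 36)) = √(-102 + 26) = √(-76) = 2*I*√19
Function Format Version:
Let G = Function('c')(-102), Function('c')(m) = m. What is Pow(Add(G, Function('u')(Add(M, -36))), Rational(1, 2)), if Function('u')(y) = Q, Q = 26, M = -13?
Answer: Mul(2, I, Pow(19, Rational(1, 2))) ≈ Mul(8.7178, I)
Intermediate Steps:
Function('u')(y) = 26
G = -102
Pow(Add(G, Function('u')(Add(M, -36))), Rational(1, 2)) = Pow(Add(-102, 26), Rational(1, 2)) = Pow(-76, Rational(1, 2)) = Mul(2, I, Pow(19, Rational(1, 2)))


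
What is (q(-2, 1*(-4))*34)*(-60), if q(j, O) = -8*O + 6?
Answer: -77520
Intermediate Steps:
q(j, O) = 6 - 8*O
(q(-2, 1*(-4))*34)*(-60) = ((6 - 8*(-4))*34)*(-60) = ((6 + 32)*34)*(-60) = (38*34)*(-60) = 1292*(-60) = -77520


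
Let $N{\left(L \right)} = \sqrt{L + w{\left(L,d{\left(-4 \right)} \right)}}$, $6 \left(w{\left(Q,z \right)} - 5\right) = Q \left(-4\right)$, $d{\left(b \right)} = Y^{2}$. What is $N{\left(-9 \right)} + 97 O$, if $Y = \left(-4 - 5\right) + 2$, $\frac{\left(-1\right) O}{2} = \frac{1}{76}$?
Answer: $- \frac{97}{38} + \sqrt{2} \approx -1.1384$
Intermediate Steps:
$O = - \frac{1}{38}$ ($O = - \frac{2}{76} = \left(-2\right) \frac{1}{76} = - \frac{1}{38} \approx -0.026316$)
$Y = -7$ ($Y = -9 + 2 = -7$)
$d{\left(b \right)} = 49$ ($d{\left(b \right)} = \left(-7\right)^{2} = 49$)
$w{\left(Q,z \right)} = 5 - \frac{2 Q}{3}$ ($w{\left(Q,z \right)} = 5 + \frac{Q \left(-4\right)}{6} = 5 + \frac{\left(-4\right) Q}{6} = 5 - \frac{2 Q}{3}$)
$N{\left(L \right)} = \sqrt{5 + \frac{L}{3}}$ ($N{\left(L \right)} = \sqrt{L - \left(-5 + \frac{2 L}{3}\right)} = \sqrt{5 + \frac{L}{3}}$)
$N{\left(-9 \right)} + 97 O = \frac{\sqrt{45 + 3 \left(-9\right)}}{3} + 97 \left(- \frac{1}{38}\right) = \frac{\sqrt{45 - 27}}{3} - \frac{97}{38} = \frac{\sqrt{18}}{3} - \frac{97}{38} = \frac{3 \sqrt{2}}{3} - \frac{97}{38} = \sqrt{2} - \frac{97}{38} = - \frac{97}{38} + \sqrt{2}$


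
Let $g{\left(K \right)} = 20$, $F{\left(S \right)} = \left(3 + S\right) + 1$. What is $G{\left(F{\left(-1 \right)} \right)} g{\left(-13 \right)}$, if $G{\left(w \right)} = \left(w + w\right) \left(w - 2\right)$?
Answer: $120$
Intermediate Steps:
$F{\left(S \right)} = 4 + S$
$G{\left(w \right)} = 2 w \left(-2 + w\right)$
$G{\left(F{\left(-1 \right)} \right)} g{\left(-13 \right)} = 2 \left(4 - 1\right) \left(-2 + \left(4 - 1\right)\right) 20 = 2 \cdot 3 \left(-2 + 3\right) 20 = 2 \cdot 3 \cdot 1 \cdot 20 = 6 \cdot 20 = 120$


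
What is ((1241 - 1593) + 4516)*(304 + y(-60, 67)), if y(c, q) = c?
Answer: 1016016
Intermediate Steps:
((1241 - 1593) + 4516)*(304 + y(-60, 67)) = ((1241 - 1593) + 4516)*(304 - 60) = (-352 + 4516)*244 = 4164*244 = 1016016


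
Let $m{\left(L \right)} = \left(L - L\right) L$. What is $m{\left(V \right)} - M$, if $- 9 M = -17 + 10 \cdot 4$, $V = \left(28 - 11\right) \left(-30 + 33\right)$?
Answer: $\frac{23}{9} \approx 2.5556$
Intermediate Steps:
$V = 51$ ($V = 17 \cdot 3 = 51$)
$M = - \frac{23}{9}$ ($M = - \frac{-17 + 10 \cdot 4}{9} = - \frac{-17 + 40}{9} = \left(- \frac{1}{9}\right) 23 = - \frac{23}{9} \approx -2.5556$)
$m{\left(L \right)} = 0$ ($m{\left(L \right)} = 0 L = 0$)
$m{\left(V \right)} - M = 0 - - \frac{23}{9} = 0 + \frac{23}{9} = \frac{23}{9}$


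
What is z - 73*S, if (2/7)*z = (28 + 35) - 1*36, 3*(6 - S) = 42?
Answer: 1357/2 ≈ 678.50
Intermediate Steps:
S = -8 (S = 6 - ⅓*42 = 6 - 14 = -8)
z = 189/2 (z = 7*((28 + 35) - 1*36)/2 = 7*(63 - 36)/2 = (7/2)*27 = 189/2 ≈ 94.500)
z - 73*S = 189/2 - 73*(-8) = 189/2 + 584 = 1357/2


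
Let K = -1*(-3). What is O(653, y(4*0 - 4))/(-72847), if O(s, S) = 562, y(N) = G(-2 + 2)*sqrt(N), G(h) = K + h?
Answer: -562/72847 ≈ -0.0077148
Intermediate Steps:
K = 3
G(h) = 3 + h
y(N) = 3*sqrt(N) (y(N) = (3 + (-2 + 2))*sqrt(N) = (3 + 0)*sqrt(N) = 3*sqrt(N))
O(653, y(4*0 - 4))/(-72847) = 562/(-72847) = 562*(-1/72847) = -562/72847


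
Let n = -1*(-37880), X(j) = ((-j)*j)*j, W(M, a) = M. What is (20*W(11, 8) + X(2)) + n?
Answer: 38092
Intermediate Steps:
X(j) = -j**3 (X(j) = (-j**2)*j = -j**3)
n = 37880
(20*W(11, 8) + X(2)) + n = (20*11 - 1*2**3) + 37880 = (220 - 1*8) + 37880 = (220 - 8) + 37880 = 212 + 37880 = 38092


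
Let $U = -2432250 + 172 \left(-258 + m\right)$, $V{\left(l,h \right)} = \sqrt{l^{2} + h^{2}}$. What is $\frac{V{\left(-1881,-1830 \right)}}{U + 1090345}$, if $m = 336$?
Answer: $- \frac{3 \sqrt{765229}}{1328489} \approx -0.0019754$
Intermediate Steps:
$V{\left(l,h \right)} = \sqrt{h^{2} + l^{2}}$
$U = -2418834$ ($U = -2432250 + 172 \left(-258 + 336\right) = -2432250 + 172 \cdot 78 = -2432250 + 13416 = -2418834$)
$\frac{V{\left(-1881,-1830 \right)}}{U + 1090345} = \frac{\sqrt{\left(-1830\right)^{2} + \left(-1881\right)^{2}}}{-2418834 + 1090345} = \frac{\sqrt{3348900 + 3538161}}{-1328489} = \sqrt{6887061} \left(- \frac{1}{1328489}\right) = 3 \sqrt{765229} \left(- \frac{1}{1328489}\right) = - \frac{3 \sqrt{765229}}{1328489}$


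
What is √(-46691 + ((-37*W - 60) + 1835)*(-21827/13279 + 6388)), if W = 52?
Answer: 3*I*√399148947766/1897 ≈ 999.13*I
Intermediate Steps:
√(-46691 + ((-37*W - 60) + 1835)*(-21827/13279 + 6388)) = √(-46691 + ((-37*52 - 60) + 1835)*(-21827/13279 + 6388)) = √(-46691 + ((-1924 - 60) + 1835)*(-21827*1/13279 + 6388)) = √(-46691 + (-1984 + 1835)*(-21827/13279 + 6388)) = √(-46691 - 149*84804425/13279) = √(-46691 - 12635859325/13279) = √(-13255869114/13279) = 3*I*√399148947766/1897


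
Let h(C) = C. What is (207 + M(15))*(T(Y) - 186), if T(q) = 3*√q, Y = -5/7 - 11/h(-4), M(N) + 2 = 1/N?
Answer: -190712/5 + 1538*√399/35 ≈ -37265.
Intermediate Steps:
M(N) = -2 + 1/N
Y = 57/28 (Y = -5/7 - 11/(-4) = -5*⅐ - 11*(-¼) = -5/7 + 11/4 = 57/28 ≈ 2.0357)
(207 + M(15))*(T(Y) - 186) = (207 + (-2 + 1/15))*(3*√(57/28) - 186) = (207 + (-2 + 1/15))*(3*(√399/14) - 186) = (207 - 29/15)*(3*√399/14 - 186) = 3076*(-186 + 3*√399/14)/15 = -190712/5 + 1538*√399/35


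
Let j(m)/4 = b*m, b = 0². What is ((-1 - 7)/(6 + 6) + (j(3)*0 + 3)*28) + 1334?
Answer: 4252/3 ≈ 1417.3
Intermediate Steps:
b = 0
j(m) = 0 (j(m) = 4*(0*m) = 4*0 = 0)
((-1 - 7)/(6 + 6) + (j(3)*0 + 3)*28) + 1334 = ((-1 - 7)/(6 + 6) + (0*0 + 3)*28) + 1334 = (-8/12 + (0 + 3)*28) + 1334 = (-8*1/12 + 3*28) + 1334 = (-⅔ + 84) + 1334 = 250/3 + 1334 = 4252/3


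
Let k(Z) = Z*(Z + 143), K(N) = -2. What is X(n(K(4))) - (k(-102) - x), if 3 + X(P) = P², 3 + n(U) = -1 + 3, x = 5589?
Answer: 9769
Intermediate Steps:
k(Z) = Z*(143 + Z)
n(U) = -1 (n(U) = -3 + (-1 + 3) = -3 + 2 = -1)
X(P) = -3 + P²
X(n(K(4))) - (k(-102) - x) = (-3 + (-1)²) - (-102*(143 - 102) - 1*5589) = (-3 + 1) - (-102*41 - 5589) = -2 - (-4182 - 5589) = -2 - 1*(-9771) = -2 + 9771 = 9769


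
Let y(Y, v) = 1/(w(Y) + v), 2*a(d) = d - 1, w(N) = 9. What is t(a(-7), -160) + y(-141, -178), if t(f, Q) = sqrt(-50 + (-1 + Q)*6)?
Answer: -1/169 + 2*I*sqrt(254) ≈ -0.0059172 + 31.875*I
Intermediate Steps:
a(d) = -1/2 + d/2 (a(d) = (d - 1)/2 = (-1 + d)/2 = -1/2 + d/2)
t(f, Q) = sqrt(-56 + 6*Q) (t(f, Q) = sqrt(-50 + (-6 + 6*Q)) = sqrt(-56 + 6*Q))
y(Y, v) = 1/(9 + v)
t(a(-7), -160) + y(-141, -178) = sqrt(-56 + 6*(-160)) + 1/(9 - 178) = sqrt(-56 - 960) + 1/(-169) = sqrt(-1016) - 1/169 = 2*I*sqrt(254) - 1/169 = -1/169 + 2*I*sqrt(254)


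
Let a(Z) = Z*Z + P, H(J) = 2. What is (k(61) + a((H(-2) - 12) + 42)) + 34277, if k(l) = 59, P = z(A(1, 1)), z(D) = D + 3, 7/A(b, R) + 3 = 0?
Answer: 106082/3 ≈ 35361.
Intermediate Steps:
A(b, R) = -7/3 (A(b, R) = 7/(-3 + 0) = 7/(-3) = 7*(-⅓) = -7/3)
z(D) = 3 + D
P = ⅔ (P = 3 - 7/3 = ⅔ ≈ 0.66667)
a(Z) = ⅔ + Z² (a(Z) = Z*Z + ⅔ = Z² + ⅔ = ⅔ + Z²)
(k(61) + a((H(-2) - 12) + 42)) + 34277 = (59 + (⅔ + ((2 - 12) + 42)²)) + 34277 = (59 + (⅔ + (-10 + 42)²)) + 34277 = (59 + (⅔ + 32²)) + 34277 = (59 + (⅔ + 1024)) + 34277 = (59 + 3074/3) + 34277 = 3251/3 + 34277 = 106082/3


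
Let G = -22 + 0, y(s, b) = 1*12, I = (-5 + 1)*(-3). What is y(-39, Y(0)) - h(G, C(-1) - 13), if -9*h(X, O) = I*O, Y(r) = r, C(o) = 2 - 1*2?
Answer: -16/3 ≈ -5.3333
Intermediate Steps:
C(o) = 0 (C(o) = 2 - 2 = 0)
I = 12 (I = -4*(-3) = 12)
y(s, b) = 12
G = -22
h(X, O) = -4*O/3
y(-39, Y(0)) - h(G, C(-1) - 13) = 12 - (-4)*(0 - 13)/3 = 12 - (-4)*(-13)/3 = 12 - 1*52/3 = 12 - 52/3 = -16/3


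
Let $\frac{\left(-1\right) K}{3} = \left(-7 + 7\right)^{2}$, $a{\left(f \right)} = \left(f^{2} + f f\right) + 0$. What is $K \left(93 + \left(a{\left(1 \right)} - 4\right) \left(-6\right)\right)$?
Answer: $0$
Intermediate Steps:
$a{\left(f \right)} = 2 f^{2}$ ($a{\left(f \right)} = \left(f^{2} + f^{2}\right) + 0 = 2 f^{2} + 0 = 2 f^{2}$)
$K = 0$ ($K = - 3 \left(-7 + 7\right)^{2} = - 3 \cdot 0^{2} = \left(-3\right) 0 = 0$)
$K \left(93 + \left(a{\left(1 \right)} - 4\right) \left(-6\right)\right) = 0 \left(93 + \left(2 \cdot 1^{2} - 4\right) \left(-6\right)\right) = 0 \left(93 + \left(2 \cdot 1 - 4\right) \left(-6\right)\right) = 0 \left(93 + \left(2 - 4\right) \left(-6\right)\right) = 0 \left(93 - -12\right) = 0 \left(93 + 12\right) = 0 \cdot 105 = 0$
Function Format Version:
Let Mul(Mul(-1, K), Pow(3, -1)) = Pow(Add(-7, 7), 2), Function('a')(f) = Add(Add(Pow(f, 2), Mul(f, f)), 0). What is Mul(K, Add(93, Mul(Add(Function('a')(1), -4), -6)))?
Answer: 0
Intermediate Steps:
Function('a')(f) = Mul(2, Pow(f, 2)) (Function('a')(f) = Add(Add(Pow(f, 2), Pow(f, 2)), 0) = Add(Mul(2, Pow(f, 2)), 0) = Mul(2, Pow(f, 2)))
K = 0 (K = Mul(-3, Pow(Add(-7, 7), 2)) = Mul(-3, Pow(0, 2)) = Mul(-3, 0) = 0)
Mul(K, Add(93, Mul(Add(Function('a')(1), -4), -6))) = Mul(0, Add(93, Mul(Add(Mul(2, Pow(1, 2)), -4), -6))) = Mul(0, Add(93, Mul(Add(Mul(2, 1), -4), -6))) = Mul(0, Add(93, Mul(Add(2, -4), -6))) = Mul(0, Add(93, Mul(-2, -6))) = Mul(0, Add(93, 12)) = Mul(0, 105) = 0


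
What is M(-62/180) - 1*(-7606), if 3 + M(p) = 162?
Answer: 7765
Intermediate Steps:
M(p) = 159 (M(p) = -3 + 162 = 159)
M(-62/180) - 1*(-7606) = 159 - 1*(-7606) = 159 + 7606 = 7765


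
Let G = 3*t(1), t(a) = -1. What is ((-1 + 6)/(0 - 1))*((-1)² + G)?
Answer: 10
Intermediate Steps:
G = -3 (G = 3*(-1) = -3)
((-1 + 6)/(0 - 1))*((-1)² + G) = ((-1 + 6)/(0 - 1))*((-1)² - 3) = (5/(-1))*(1 - 3) = (5*(-1))*(-2) = -5*(-2) = 10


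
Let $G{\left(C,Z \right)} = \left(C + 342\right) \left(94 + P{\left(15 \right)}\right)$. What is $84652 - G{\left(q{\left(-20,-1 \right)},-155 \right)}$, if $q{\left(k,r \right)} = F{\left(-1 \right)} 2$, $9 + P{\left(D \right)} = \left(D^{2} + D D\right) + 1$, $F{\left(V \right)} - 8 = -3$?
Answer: $-104020$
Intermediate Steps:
$F{\left(V \right)} = 5$ ($F{\left(V \right)} = 8 - 3 = 5$)
$P{\left(D \right)} = -8 + 2 D^{2}$ ($P{\left(D \right)} = -9 + \left(\left(D^{2} + D D\right) + 1\right) = -9 + \left(\left(D^{2} + D^{2}\right) + 1\right) = -9 + \left(2 D^{2} + 1\right) = -9 + \left(1 + 2 D^{2}\right) = -8 + 2 D^{2}$)
$q{\left(k,r \right)} = 10$ ($q{\left(k,r \right)} = 5 \cdot 2 = 10$)
$G{\left(C,Z \right)} = 183312 + 536 C$ ($G{\left(C,Z \right)} = \left(C + 342\right) \left(94 - \left(8 - 2 \cdot 15^{2}\right)\right) = \left(342 + C\right) \left(94 + \left(-8 + 2 \cdot 225\right)\right) = \left(342 + C\right) \left(94 + \left(-8 + 450\right)\right) = \left(342 + C\right) \left(94 + 442\right) = \left(342 + C\right) 536 = 183312 + 536 C$)
$84652 - G{\left(q{\left(-20,-1 \right)},-155 \right)} = 84652 - \left(183312 + 536 \cdot 10\right) = 84652 - \left(183312 + 5360\right) = 84652 - 188672 = -104020$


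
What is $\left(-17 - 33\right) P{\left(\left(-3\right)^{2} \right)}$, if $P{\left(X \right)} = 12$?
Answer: $-600$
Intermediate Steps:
$\left(-17 - 33\right) P{\left(\left(-3\right)^{2} \right)} = \left(-17 - 33\right) 12 = \left(-50\right) 12 = -600$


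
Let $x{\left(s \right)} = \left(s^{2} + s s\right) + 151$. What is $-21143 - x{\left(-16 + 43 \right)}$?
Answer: $-22752$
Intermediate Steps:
$x{\left(s \right)} = 151 + 2 s^{2}$ ($x{\left(s \right)} = \left(s^{2} + s^{2}\right) + 151 = 2 s^{2} + 151 = 151 + 2 s^{2}$)
$-21143 - x{\left(-16 + 43 \right)} = -21143 - \left(151 + 2 \left(-16 + 43\right)^{2}\right) = -21143 - \left(151 + 2 \cdot 27^{2}\right) = -21143 - \left(151 + 2 \cdot 729\right) = -21143 - \left(151 + 1458\right) = -21143 - 1609 = -22752$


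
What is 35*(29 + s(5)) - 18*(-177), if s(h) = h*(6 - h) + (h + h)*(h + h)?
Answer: 7876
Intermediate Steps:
s(h) = 4*h² + h*(6 - h) (s(h) = h*(6 - h) + (2*h)*(2*h) = h*(6 - h) + 4*h² = 4*h² + h*(6 - h))
35*(29 + s(5)) - 18*(-177) = 35*(29 + 3*5*(2 + 5)) - 18*(-177) = 35*(29 + 3*5*7) + 3186 = 35*(29 + 105) + 3186 = 35*134 + 3186 = 4690 + 3186 = 7876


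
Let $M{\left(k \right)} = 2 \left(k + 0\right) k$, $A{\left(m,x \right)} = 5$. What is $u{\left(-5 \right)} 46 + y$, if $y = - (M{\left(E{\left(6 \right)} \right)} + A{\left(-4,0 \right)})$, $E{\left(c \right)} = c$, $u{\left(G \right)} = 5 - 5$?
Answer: $-77$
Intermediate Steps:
$u{\left(G \right)} = 0$ ($u{\left(G \right)} = 5 - 5 = 0$)
$M{\left(k \right)} = 2 k^{2}$ ($M{\left(k \right)} = 2 k k = 2 k^{2}$)
$y = -77$ ($y = - (2 \cdot 6^{2} + 5) = - (2 \cdot 36 + 5) = - (72 + 5) = \left(-1\right) 77 = -77$)
$u{\left(-5 \right)} 46 + y = 0 \cdot 46 - 77 = 0 - 77 = -77$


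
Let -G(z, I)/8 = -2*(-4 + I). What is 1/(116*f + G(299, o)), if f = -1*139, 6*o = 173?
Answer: -3/47180 ≈ -6.3586e-5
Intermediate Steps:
o = 173/6 (o = (1/6)*173 = 173/6 ≈ 28.833)
G(z, I) = -64 + 16*I (G(z, I) = -(-16)*(-4 + I) = -8*(8 - 2*I) = -64 + 16*I)
f = -139
1/(116*f + G(299, o)) = 1/(116*(-139) + (-64 + 16*(173/6))) = 1/(-16124 + (-64 + 1384/3)) = 1/(-16124 + 1192/3) = 1/(-47180/3) = -3/47180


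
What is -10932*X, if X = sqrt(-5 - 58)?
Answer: -32796*I*sqrt(7) ≈ -86770.0*I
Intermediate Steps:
X = 3*I*sqrt(7) (X = sqrt(-63) = 3*I*sqrt(7) ≈ 7.9373*I)
-10932*X = -32796*I*sqrt(7)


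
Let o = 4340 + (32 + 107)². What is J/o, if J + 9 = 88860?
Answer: 29617/7887 ≈ 3.7552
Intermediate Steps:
J = 88851 (J = -9 + 88860 = 88851)
o = 23661 (o = 4340 + 139² = 4340 + 19321 = 23661)
J/o = 88851/23661 = 88851*(1/23661) = 29617/7887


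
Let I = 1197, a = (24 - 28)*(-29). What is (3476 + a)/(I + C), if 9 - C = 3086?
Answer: -449/235 ≈ -1.9106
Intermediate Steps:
C = -3077 (C = 9 - 1*3086 = 9 - 3086 = -3077)
a = 116 (a = -4*(-29) = 116)
(3476 + a)/(I + C) = (3476 + 116)/(1197 - 3077) = 3592/(-1880) = 3592*(-1/1880) = -449/235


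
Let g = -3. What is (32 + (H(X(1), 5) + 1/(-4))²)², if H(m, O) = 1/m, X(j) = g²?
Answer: 1722001009/1679616 ≈ 1025.2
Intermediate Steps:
X(j) = 9 (X(j) = (-3)² = 9)
(32 + (H(X(1), 5) + 1/(-4))²)² = (32 + (1/9 + 1/(-4))²)² = (32 + (⅑ - ¼)²)² = (32 + (-5/36)²)² = (32 + 25/1296)² = (41497/1296)² = 1722001009/1679616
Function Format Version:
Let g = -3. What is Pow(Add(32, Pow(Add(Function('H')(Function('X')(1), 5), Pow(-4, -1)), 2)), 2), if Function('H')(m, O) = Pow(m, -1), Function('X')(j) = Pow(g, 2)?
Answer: Rational(1722001009, 1679616) ≈ 1025.2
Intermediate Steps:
Function('X')(j) = 9 (Function('X')(j) = Pow(-3, 2) = 9)
Pow(Add(32, Pow(Add(Function('H')(Function('X')(1), 5), Pow(-4, -1)), 2)), 2) = Pow(Add(32, Pow(Add(Pow(9, -1), Pow(-4, -1)), 2)), 2) = Pow(Add(32, Pow(Add(Rational(1, 9), Rational(-1, 4)), 2)), 2) = Pow(Add(32, Pow(Rational(-5, 36), 2)), 2) = Pow(Add(32, Rational(25, 1296)), 2) = Pow(Rational(41497, 1296), 2) = Rational(1722001009, 1679616)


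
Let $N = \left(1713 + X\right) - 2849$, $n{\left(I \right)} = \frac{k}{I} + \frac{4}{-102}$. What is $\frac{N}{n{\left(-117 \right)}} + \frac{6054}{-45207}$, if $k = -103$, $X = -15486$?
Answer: $- \frac{498201966016}{25210437} \approx -19762.0$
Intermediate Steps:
$n{\left(I \right)} = - \frac{2}{51} - \frac{103}{I}$ ($n{\left(I \right)} = - \frac{103}{I} + \frac{4}{-102} = - \frac{103}{I} + 4 \left(- \frac{1}{102}\right) = - \frac{103}{I} - \frac{2}{51} = - \frac{2}{51} - \frac{103}{I}$)
$N = -16622$ ($N = \left(1713 - 15486\right) - 2849 = -13773 - 2849 = -16622$)
$\frac{N}{n{\left(-117 \right)}} + \frac{6054}{-45207} = - \frac{16622}{- \frac{2}{51} - \frac{103}{-117}} + \frac{6054}{-45207} = - \frac{16622}{- \frac{2}{51} - - \frac{103}{117}} + 6054 \left(- \frac{1}{45207}\right) = - \frac{16622}{- \frac{2}{51} + \frac{103}{117}} - \frac{2018}{15069} = - \frac{16622}{\frac{1673}{1989}} - \frac{2018}{15069} = \left(-16622\right) \frac{1989}{1673} - \frac{2018}{15069} = - \frac{33061158}{1673} - \frac{2018}{15069} = - \frac{498201966016}{25210437}$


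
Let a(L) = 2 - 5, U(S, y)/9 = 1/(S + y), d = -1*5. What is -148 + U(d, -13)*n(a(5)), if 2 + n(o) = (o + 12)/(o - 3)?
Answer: -585/4 ≈ -146.25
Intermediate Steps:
d = -5
U(S, y) = 9/(S + y)
a(L) = -3
n(o) = -2 + (12 + o)/(-3 + o) (n(o) = -2 + (o + 12)/(o - 3) = -2 + (12 + o)/(-3 + o))
-148 + U(d, -13)*n(a(5)) = -148 + (9/(-5 - 13))*((18 - 1*(-3))/(-3 - 3)) = -148 + (9/(-18))*((18 + 3)/(-6)) = -148 + (9*(-1/18))*(-⅙*21) = -148 - ½*(-7/2) = -148 + 7/4 = -585/4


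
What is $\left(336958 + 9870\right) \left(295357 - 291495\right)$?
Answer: $1339449736$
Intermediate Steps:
$\left(336958 + 9870\right) \left(295357 - 291495\right) = 346828 \cdot 3862 = 1339449736$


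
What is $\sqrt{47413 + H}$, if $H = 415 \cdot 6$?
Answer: $\sqrt{49903} \approx 223.39$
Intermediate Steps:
$H = 2490$
$\sqrt{47413 + H} = \sqrt{47413 + 2490} = \sqrt{49903}$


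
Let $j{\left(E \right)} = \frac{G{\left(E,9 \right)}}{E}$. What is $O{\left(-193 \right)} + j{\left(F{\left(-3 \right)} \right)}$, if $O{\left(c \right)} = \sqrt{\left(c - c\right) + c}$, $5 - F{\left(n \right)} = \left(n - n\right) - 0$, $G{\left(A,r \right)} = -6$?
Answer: $- \frac{6}{5} + i \sqrt{193} \approx -1.2 + 13.892 i$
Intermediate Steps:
$F{\left(n \right)} = 5$ ($F{\left(n \right)} = 5 - \left(\left(n - n\right) - 0\right) = 5 - \left(0 + 0\right) = 5 - 0 = 5 + 0 = 5$)
$j{\left(E \right)} = - \frac{6}{E}$
$O{\left(c \right)} = \sqrt{c}$ ($O{\left(c \right)} = \sqrt{0 + c} = \sqrt{c}$)
$O{\left(-193 \right)} + j{\left(F{\left(-3 \right)} \right)} = \sqrt{-193} - \frac{6}{5} = i \sqrt{193} - \frac{6}{5} = - \frac{6}{5} + i \sqrt{193}$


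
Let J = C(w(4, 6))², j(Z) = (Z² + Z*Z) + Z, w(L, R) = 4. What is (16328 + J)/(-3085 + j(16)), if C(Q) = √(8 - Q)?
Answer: -16332/2557 ≈ -6.3872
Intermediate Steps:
j(Z) = Z + 2*Z² (j(Z) = (Z² + Z²) + Z = 2*Z² + Z = Z + 2*Z²)
J = 4 (J = (√(8 - 1*4))² = (√(8 - 4))² = (√4)² = 2² = 4)
(16328 + J)/(-3085 + j(16)) = (16328 + 4)/(-3085 + 16*(1 + 2*16)) = 16332/(-3085 + 16*(1 + 32)) = 16332/(-3085 + 16*33) = 16332/(-3085 + 528) = 16332/(-2557) = 16332*(-1/2557) = -16332/2557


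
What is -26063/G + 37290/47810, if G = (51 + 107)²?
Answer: -31516447/119352884 ≈ -0.26406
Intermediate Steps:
G = 24964 (G = 158² = 24964)
-26063/G + 37290/47810 = -26063/24964 + 37290/47810 = -26063*1/24964 + 37290*(1/47810) = -26063/24964 + 3729/4781 = -31516447/119352884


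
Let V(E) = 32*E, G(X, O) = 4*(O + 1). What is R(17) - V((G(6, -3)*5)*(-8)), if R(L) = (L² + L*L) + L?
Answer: -9645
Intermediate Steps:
G(X, O) = 4 + 4*O (G(X, O) = 4*(1 + O) = 4 + 4*O)
R(L) = L + 2*L² (R(L) = (L² + L²) + L = 2*L² + L = L + 2*L²)
R(17) - V((G(6, -3)*5)*(-8)) = 17*(1 + 2*17) - 32*((4 + 4*(-3))*5)*(-8) = 17*(1 + 34) - 32*((4 - 12)*5)*(-8) = 17*35 - 32*-8*5*(-8) = 595 - 32*(-40*(-8)) = 595 - 32*320 = 595 - 1*10240 = 595 - 10240 = -9645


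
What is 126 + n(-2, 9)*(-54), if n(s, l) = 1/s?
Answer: 153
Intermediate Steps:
n(s, l) = 1/s
126 + n(-2, 9)*(-54) = 126 - 54/(-2) = 126 - ½*(-54) = 126 + 27 = 153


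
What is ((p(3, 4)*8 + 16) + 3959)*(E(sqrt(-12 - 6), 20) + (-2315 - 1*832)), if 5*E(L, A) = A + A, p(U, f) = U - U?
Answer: -12477525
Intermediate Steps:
p(U, f) = 0
E(L, A) = 2*A/5 (E(L, A) = (A + A)/5 = (2*A)/5 = 2*A/5)
((p(3, 4)*8 + 16) + 3959)*(E(sqrt(-12 - 6), 20) + (-2315 - 1*832)) = ((0*8 + 16) + 3959)*((2/5)*20 + (-2315 - 1*832)) = ((0 + 16) + 3959)*(8 + (-2315 - 832)) = (16 + 3959)*(8 - 3147) = 3975*(-3139) = -12477525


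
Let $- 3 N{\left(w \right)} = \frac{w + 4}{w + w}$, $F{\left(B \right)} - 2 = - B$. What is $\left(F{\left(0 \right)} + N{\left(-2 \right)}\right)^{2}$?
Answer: $\frac{169}{36} \approx 4.6944$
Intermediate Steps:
$F{\left(B \right)} = 2 - B$
$N{\left(w \right)} = - \frac{4 + w}{6 w}$ ($N{\left(w \right)} = - \frac{\left(w + 4\right) \frac{1}{w + w}}{3} = - \frac{\left(4 + w\right) \frac{1}{2 w}}{3} = - \frac{\frac{1}{2} \frac{1}{w} \left(4 + w\right)}{3} = - \frac{4 + w}{6 w}$)
$\left(F{\left(0 \right)} + N{\left(-2 \right)}\right)^{2} = \left(\left(2 - 0\right) + \frac{-4 - -2}{6 \left(-2\right)}\right)^{2} = \left(\left(2 + 0\right) + \frac{1}{6} \left(- \frac{1}{2}\right) \left(-4 + 2\right)\right)^{2} = \left(2 + \frac{1}{6} \left(- \frac{1}{2}\right) \left(-2\right)\right)^{2} = \left(2 + \frac{1}{6}\right)^{2} = \left(\frac{13}{6}\right)^{2} = \frac{169}{36}$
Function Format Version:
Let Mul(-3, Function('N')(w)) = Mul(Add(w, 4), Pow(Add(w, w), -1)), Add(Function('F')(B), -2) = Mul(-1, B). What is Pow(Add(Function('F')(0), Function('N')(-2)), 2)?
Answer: Rational(169, 36) ≈ 4.6944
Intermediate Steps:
Function('F')(B) = Add(2, Mul(-1, B))
Function('N')(w) = Mul(Rational(-1, 6), Pow(w, -1), Add(4, w)) (Function('N')(w) = Mul(Rational(-1, 3), Mul(Add(w, 4), Pow(Add(w, w), -1))) = Mul(Rational(-1, 3), Mul(Add(4, w), Pow(Mul(2, w), -1))) = Mul(Rational(-1, 3), Mul(Add(4, w), Mul(Rational(1, 2), Pow(w, -1)))) = Mul(Rational(-1, 3), Mul(Rational(1, 2), Pow(w, -1), Add(4, w))) = Mul(Rational(-1, 6), Pow(w, -1), Add(4, w)))
Pow(Add(Function('F')(0), Function('N')(-2)), 2) = Pow(Add(Add(2, Mul(-1, 0)), Mul(Rational(1, 6), Pow(-2, -1), Add(-4, Mul(-1, -2)))), 2) = Pow(Add(Add(2, 0), Mul(Rational(1, 6), Rational(-1, 2), Add(-4, 2))), 2) = Pow(Add(2, Mul(Rational(1, 6), Rational(-1, 2), -2)), 2) = Pow(Add(2, Rational(1, 6)), 2) = Pow(Rational(13, 6), 2) = Rational(169, 36)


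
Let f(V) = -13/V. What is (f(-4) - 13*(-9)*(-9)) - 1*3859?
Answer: -19635/4 ≈ -4908.8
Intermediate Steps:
(f(-4) - 13*(-9)*(-9)) - 1*3859 = (-13/(-4) - 13*(-9)*(-9)) - 1*3859 = (-13*(-¼) + 117*(-9)) - 3859 = (13/4 - 1053) - 3859 = -4199/4 - 3859 = -19635/4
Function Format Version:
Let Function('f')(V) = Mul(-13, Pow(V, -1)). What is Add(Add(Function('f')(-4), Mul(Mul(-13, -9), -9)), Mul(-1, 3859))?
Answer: Rational(-19635, 4) ≈ -4908.8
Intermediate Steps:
Add(Add(Function('f')(-4), Mul(Mul(-13, -9), -9)), Mul(-1, 3859)) = Add(Add(Mul(-13, Pow(-4, -1)), Mul(Mul(-13, -9), -9)), Mul(-1, 3859)) = Add(Add(Mul(-13, Rational(-1, 4)), Mul(117, -9)), -3859) = Add(Add(Rational(13, 4), -1053), -3859) = Add(Rational(-4199, 4), -3859) = Rational(-19635, 4)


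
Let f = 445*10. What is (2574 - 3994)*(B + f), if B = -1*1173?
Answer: -4653340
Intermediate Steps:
B = -1173
f = 4450
(2574 - 3994)*(B + f) = (2574 - 3994)*(-1173 + 4450) = -1420*3277 = -4653340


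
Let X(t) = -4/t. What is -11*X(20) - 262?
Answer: -1299/5 ≈ -259.80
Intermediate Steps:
-11*X(20) - 262 = -(-44)/20 - 262 = -11*(-⅕) - 262 = 11/5 - 262 = -1299/5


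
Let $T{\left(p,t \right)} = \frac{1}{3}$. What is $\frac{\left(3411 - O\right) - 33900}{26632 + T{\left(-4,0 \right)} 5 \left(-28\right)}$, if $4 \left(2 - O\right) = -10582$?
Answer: $- \frac{198819}{159512} \approx -1.2464$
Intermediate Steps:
$O = \frac{5295}{2}$ ($O = 2 - - \frac{5291}{2} = 2 + \frac{5291}{2} = \frac{5295}{2} \approx 2647.5$)
$T{\left(p,t \right)} = \frac{1}{3}$
$\frac{\left(3411 - O\right) - 33900}{26632 + T{\left(-4,0 \right)} 5 \left(-28\right)} = \frac{\left(3411 - \frac{5295}{2}\right) - 33900}{26632 + \frac{1}{3} \cdot 5 \left(-28\right)} = \frac{\left(3411 - \frac{5295}{2}\right) - 33900}{26632 + \frac{5}{3} \left(-28\right)} = \frac{\frac{1527}{2} - 33900}{26632 - \frac{140}{3}} = - \frac{66273}{2 \cdot \frac{79756}{3}} = \left(- \frac{66273}{2}\right) \frac{3}{79756} = - \frac{198819}{159512}$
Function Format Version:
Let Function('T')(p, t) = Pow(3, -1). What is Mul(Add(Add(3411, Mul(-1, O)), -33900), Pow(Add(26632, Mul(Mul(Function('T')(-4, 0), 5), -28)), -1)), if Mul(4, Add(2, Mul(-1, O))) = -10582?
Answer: Rational(-198819, 159512) ≈ -1.2464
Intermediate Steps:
O = Rational(5295, 2) (O = Add(2, Mul(Rational(-1, 4), -10582)) = Add(2, Rational(5291, 2)) = Rational(5295, 2) ≈ 2647.5)
Function('T')(p, t) = Rational(1, 3)
Mul(Add(Add(3411, Mul(-1, O)), -33900), Pow(Add(26632, Mul(Mul(Function('T')(-4, 0), 5), -28)), -1)) = Mul(Add(Add(3411, Mul(-1, Rational(5295, 2))), -33900), Pow(Add(26632, Mul(Mul(Rational(1, 3), 5), -28)), -1)) = Mul(Add(Add(3411, Rational(-5295, 2)), -33900), Pow(Add(26632, Mul(Rational(5, 3), -28)), -1)) = Mul(Add(Rational(1527, 2), -33900), Pow(Add(26632, Rational(-140, 3)), -1)) = Mul(Rational(-66273, 2), Pow(Rational(79756, 3), -1)) = Mul(Rational(-66273, 2), Rational(3, 79756)) = Rational(-198819, 159512)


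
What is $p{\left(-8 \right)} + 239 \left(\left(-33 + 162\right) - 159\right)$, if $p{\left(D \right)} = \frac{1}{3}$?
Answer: $- \frac{21509}{3} \approx -7169.7$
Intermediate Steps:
$p{\left(D \right)} = \frac{1}{3}$
$p{\left(-8 \right)} + 239 \left(\left(-33 + 162\right) - 159\right) = \frac{1}{3} + 239 \left(\left(-33 + 162\right) - 159\right) = \frac{1}{3} + 239 \left(129 - 159\right) = \frac{1}{3} + 239 \left(-30\right) = \frac{1}{3} - 7170 = - \frac{21509}{3}$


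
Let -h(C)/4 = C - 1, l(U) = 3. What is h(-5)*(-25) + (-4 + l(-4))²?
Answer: -599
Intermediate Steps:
h(C) = 4 - 4*C (h(C) = -4*(C - 1) = -4*(-1 + C) = 4 - 4*C)
h(-5)*(-25) + (-4 + l(-4))² = (4 - 4*(-5))*(-25) + (-4 + 3)² = (4 + 20)*(-25) + (-1)² = 24*(-25) + 1 = -600 + 1 = -599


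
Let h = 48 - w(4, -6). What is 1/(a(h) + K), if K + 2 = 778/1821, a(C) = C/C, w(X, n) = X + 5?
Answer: -1821/1043 ≈ -1.7459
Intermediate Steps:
w(X, n) = 5 + X
h = 39 (h = 48 - (5 + 4) = 48 - 1*9 = 48 - 9 = 39)
a(C) = 1
K = -2864/1821 (K = -2 + 778/1821 = -2864/1821 ≈ -1.5728)
1/(a(h) + K) = 1/(1 - 2864/1821) = 1/(-1043/1821) = -1821/1043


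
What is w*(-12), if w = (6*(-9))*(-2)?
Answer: -1296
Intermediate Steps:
w = 108 (w = -54*(-2) = 108)
w*(-12) = 108*(-12) = -1296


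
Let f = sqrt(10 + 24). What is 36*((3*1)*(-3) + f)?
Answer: -324 + 36*sqrt(34) ≈ -114.09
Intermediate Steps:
f = sqrt(34) ≈ 5.8309
36*((3*1)*(-3) + f) = 36*((3*1)*(-3) + sqrt(34)) = 36*(3*(-3) + sqrt(34)) = 36*(-9 + sqrt(34)) = -324 + 36*sqrt(34)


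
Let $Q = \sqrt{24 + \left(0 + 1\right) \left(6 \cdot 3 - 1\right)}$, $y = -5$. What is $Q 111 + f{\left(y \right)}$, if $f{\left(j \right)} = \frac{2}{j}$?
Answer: $- \frac{2}{5} + 111 \sqrt{41} \approx 710.35$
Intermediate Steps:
$Q = \sqrt{41}$ ($Q = \sqrt{24 + 1 \left(18 - 1\right)} = \sqrt{24 + 1 \cdot 17} = \sqrt{24 + 17} = \sqrt{41} \approx 6.4031$)
$Q 111 + f{\left(y \right)} = \sqrt{41} \cdot 111 + \frac{2}{-5} = 111 \sqrt{41} + 2 \left(- \frac{1}{5}\right) = 111 \sqrt{41} - \frac{2}{5} = - \frac{2}{5} + 111 \sqrt{41}$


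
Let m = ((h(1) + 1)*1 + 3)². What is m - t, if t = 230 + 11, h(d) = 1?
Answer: -216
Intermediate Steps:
t = 241
m = 25 (m = ((1 + 1)*1 + 3)² = (2*1 + 3)² = (2 + 3)² = 5² = 25)
m - t = 25 - 1*241 = 25 - 241 = -216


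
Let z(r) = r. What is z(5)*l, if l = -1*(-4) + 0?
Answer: 20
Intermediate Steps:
l = 4 (l = 4 + 0 = 4)
z(5)*l = 5*4 = 20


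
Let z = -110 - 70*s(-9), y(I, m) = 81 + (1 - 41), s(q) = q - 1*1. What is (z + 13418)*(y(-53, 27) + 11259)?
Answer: 158290400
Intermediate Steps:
s(q) = -1 + q (s(q) = q - 1 = -1 + q)
y(I, m) = 41 (y(I, m) = 81 - 40 = 41)
z = 590 (z = -110 - 70*(-1 - 9) = -110 - 70*(-10) = -110 + 700 = 590)
(z + 13418)*(y(-53, 27) + 11259) = (590 + 13418)*(41 + 11259) = 14008*11300 = 158290400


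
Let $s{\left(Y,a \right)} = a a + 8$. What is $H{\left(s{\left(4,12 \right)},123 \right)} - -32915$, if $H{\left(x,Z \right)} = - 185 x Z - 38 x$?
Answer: $-3431621$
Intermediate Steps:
$s{\left(Y,a \right)} = 8 + a^{2}$ ($s{\left(Y,a \right)} = a^{2} + 8 = 8 + a^{2}$)
$H{\left(x,Z \right)} = - 38 x - 185 Z x$ ($H{\left(x,Z \right)} = - 185 Z x - 38 x = - 38 x - 185 Z x$)
$H{\left(s{\left(4,12 \right)},123 \right)} - -32915 = - \left(8 + 12^{2}\right) \left(38 + 185 \cdot 123\right) - -32915 = - \left(8 + 144\right) \left(38 + 22755\right) + 32915 = \left(-1\right) 152 \cdot 22793 + 32915 = -3464536 + 32915 = -3431621$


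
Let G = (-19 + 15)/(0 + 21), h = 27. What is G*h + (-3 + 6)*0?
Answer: -36/7 ≈ -5.1429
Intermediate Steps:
G = -4/21 ≈ -0.19048
G*h + (-3 + 6)*0 = -4/21*27 + (-3 + 6)*0 = -36/7 + 3*0 = -36/7 + 0 = -36/7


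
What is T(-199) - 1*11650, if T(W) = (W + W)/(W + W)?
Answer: -11649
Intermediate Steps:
T(W) = 1 (T(W) = (2*W)/((2*W)) = (2*W)*(1/(2*W)) = 1)
T(-199) - 1*11650 = 1 - 1*11650 = 1 - 11650 = -11649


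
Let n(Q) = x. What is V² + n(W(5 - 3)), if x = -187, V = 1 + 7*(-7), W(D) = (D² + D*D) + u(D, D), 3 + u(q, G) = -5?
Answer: 2117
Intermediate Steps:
u(q, G) = -8 (u(q, G) = -3 - 5 = -8)
W(D) = -8 + 2*D² (W(D) = (D² + D*D) - 8 = (D² + D²) - 8 = 2*D² - 8 = -8 + 2*D²)
V = -48 (V = 1 - 49 = -48)
n(Q) = -187
V² + n(W(5 - 3)) = (-48)² - 187 = 2304 - 187 = 2117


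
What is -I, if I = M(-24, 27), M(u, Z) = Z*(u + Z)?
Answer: -81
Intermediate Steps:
M(u, Z) = Z*(Z + u)
I = 81 (I = 27*(27 - 24) = 27*3 = 81)
-I = -1*81 = -81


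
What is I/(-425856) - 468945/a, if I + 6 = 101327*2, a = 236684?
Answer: -7739580661/3149790672 ≈ -2.4572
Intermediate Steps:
I = 202648 (I = -6 + 101327*2 = -6 + 202654 = 202648)
I/(-425856) - 468945/a = 202648/(-425856) - 468945/236684 = 202648*(-1/425856) - 468945*1/236684 = -25331/53232 - 468945/236684 = -7739580661/3149790672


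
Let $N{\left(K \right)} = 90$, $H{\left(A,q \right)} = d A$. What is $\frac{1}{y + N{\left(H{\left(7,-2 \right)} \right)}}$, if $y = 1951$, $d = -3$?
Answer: $\frac{1}{2041} \approx 0.00048996$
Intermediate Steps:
$H{\left(A,q \right)} = - 3 A$
$\frac{1}{y + N{\left(H{\left(7,-2 \right)} \right)}} = \frac{1}{1951 + 90} = \frac{1}{2041}$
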